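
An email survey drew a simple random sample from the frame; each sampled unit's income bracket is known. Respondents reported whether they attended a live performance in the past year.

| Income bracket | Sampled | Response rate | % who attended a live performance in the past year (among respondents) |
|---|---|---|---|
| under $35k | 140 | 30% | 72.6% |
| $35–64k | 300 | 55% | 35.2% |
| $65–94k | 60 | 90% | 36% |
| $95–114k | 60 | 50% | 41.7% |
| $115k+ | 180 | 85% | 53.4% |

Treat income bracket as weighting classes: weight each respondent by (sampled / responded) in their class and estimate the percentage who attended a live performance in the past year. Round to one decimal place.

Inverse-response-rate weighting restores each class to its sampled count, so class totals weight by n_sampled:
  under $35k: 140 × 72.6 = 10,164
  $35–64k: 300 × 35.2 = 10,560
  $65–94k: 60 × 36 = 2160
  $95–114k: 60 × 41.7 = 2502
  $115k+: 180 × 53.4 = 9612
Adjusted estimate = 34,998 / 740 = 47.2946 → 47.3%.

47.3%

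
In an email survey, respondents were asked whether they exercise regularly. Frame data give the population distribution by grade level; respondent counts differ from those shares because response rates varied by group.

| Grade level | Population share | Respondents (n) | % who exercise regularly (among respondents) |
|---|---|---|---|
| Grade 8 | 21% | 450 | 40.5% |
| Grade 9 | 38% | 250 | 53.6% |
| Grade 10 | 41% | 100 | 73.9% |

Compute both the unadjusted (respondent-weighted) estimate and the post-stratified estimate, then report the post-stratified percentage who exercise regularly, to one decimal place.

Without adjustment, the pooled respondent share is:
  (450/800)×40.5 + (250/800)×53.6 + (100/800)×73.9 = 48.7687%
Post-stratified estimate weights by population shares:
  0.21×40.5 + 0.38×53.6 + 0.41×73.9 = 59.172%

59.2%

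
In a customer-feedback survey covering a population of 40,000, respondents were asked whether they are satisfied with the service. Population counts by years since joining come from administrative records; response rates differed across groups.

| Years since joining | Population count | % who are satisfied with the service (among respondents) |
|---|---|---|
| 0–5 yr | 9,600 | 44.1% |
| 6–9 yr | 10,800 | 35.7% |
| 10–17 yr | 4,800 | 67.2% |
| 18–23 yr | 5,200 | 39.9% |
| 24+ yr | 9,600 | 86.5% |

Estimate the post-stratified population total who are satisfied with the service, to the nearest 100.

21,700

Each cell contributes its population count × the respondent rate:
  0–5 yr: 9,600 × 44.1% = 4233.6
  6–9 yr: 10,800 × 35.7% = 3855.6
  10–17 yr: 4,800 × 67.2% = 3225.6
  18–23 yr: 5,200 × 39.9% = 2074.8
  24+ yr: 9,600 × 86.5% = 8304
Estimated total = 21693.6 → 21,700.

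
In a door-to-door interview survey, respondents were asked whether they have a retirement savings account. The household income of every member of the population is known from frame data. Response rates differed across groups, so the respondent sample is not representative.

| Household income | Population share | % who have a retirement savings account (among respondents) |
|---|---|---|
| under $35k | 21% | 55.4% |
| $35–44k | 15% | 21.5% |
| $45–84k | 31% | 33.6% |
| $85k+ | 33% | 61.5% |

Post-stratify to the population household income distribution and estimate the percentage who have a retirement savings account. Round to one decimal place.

45.6%

Weight each group's respondent value by its population share:
  under $35k: 0.21 × 55.4 = 11.634
  $35–44k: 0.15 × 21.5 = 3.225
  $45–84k: 0.31 × 33.6 = 10.416
  $85k+: 0.33 × 61.5 = 20.295
Post-stratified estimate = 45.57 → 45.6%.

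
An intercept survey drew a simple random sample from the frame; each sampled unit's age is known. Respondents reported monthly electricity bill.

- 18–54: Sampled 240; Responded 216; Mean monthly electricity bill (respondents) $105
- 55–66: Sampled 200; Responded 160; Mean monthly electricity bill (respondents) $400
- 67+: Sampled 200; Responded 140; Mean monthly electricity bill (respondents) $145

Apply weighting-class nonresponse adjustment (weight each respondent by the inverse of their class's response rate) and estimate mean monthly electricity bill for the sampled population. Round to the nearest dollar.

$210

Class response rates: 18–54 216/240 = 90%, 55–66 160/200 = 80%, 67+ 140/200 = 70%.
Each respondent's weight = sampled/responded in their class; summing within a class gives n_sampled, so:
  18–54: 240 × 105 = 25,200
  55–66: 200 × 400 = 80,000
  67+: 200 × 145 = 29,000
Adjusted estimate = 134,200 / 640 = 209.688 → $210.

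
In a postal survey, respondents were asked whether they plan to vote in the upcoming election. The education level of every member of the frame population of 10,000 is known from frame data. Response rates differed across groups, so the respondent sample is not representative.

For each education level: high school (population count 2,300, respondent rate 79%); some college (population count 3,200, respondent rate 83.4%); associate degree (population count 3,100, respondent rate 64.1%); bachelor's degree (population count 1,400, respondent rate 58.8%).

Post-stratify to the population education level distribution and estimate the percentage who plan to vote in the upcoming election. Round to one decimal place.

73.0%

Each cell contributes population-share × respondent value:
  high school: (2,300/10,000) × 79 = 18.17
  some college: (3,200/10,000) × 83.4 = 26.688
  associate degree: (3,100/10,000) × 64.1 = 19.871
  bachelor's degree: (1,400/10,000) × 58.8 = 8.232
Post-stratified estimate = 72.961 → 73.0%.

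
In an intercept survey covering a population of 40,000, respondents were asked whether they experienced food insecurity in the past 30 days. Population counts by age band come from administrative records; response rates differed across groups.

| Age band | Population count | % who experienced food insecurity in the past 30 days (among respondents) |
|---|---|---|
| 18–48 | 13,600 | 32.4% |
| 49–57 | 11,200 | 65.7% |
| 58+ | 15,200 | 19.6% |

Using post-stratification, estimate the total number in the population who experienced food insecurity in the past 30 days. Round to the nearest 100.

14,700

Estimated count per cell = population count × respondent percentage:
  18–48: 13,600 × 32.4% = 4406.4
  49–57: 11,200 × 65.7% = 7358.4
  58+: 15,200 × 19.6% = 2979.2
Estimated total = 14,744 → 14,700.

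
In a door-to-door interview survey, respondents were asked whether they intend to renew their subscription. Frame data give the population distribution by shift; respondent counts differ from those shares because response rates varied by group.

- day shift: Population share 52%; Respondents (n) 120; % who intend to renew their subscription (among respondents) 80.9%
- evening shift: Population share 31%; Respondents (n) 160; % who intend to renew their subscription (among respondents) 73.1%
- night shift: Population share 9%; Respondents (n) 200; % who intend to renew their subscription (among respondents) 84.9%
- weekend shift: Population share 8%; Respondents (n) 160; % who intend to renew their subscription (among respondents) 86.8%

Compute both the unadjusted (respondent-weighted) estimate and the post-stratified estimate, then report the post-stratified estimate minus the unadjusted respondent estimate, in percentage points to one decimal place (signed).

Naive respondent-only estimate (weights = respondent counts):
  (120/640)×80.9 + (160/640)×73.1 + (200/640)×84.9 + (160/640)×86.8 = 81.675%
Reweighting by population shift shares:
  0.52×80.9 + 0.31×73.1 + 0.09×84.9 + 0.08×86.8 = 79.314%
Difference = 79.314 − 81.675 = -2.361 pp.

-2.4 percentage points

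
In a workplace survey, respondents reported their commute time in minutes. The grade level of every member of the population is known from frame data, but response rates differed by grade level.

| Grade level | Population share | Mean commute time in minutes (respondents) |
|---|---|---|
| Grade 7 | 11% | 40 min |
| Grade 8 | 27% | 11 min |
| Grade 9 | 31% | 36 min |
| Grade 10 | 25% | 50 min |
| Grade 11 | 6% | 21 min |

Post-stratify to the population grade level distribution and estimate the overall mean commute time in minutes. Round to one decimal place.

Post-stratification weights by population share, not respondent share:
  Grade 7: 0.11 × 40 = 4.4
  Grade 8: 0.27 × 11 = 2.97
  Grade 9: 0.31 × 36 = 11.16
  Grade 10: 0.25 × 50 = 12.5
  Grade 11: 0.06 × 21 = 1.26
Post-stratified estimate = 32.29 → 32.3.

32.3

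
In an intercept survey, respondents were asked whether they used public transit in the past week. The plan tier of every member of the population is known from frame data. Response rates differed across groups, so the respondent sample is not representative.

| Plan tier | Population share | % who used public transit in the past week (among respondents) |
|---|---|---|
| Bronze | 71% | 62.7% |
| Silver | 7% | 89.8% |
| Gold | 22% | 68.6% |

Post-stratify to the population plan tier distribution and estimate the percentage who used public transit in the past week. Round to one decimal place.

Weight each group's respondent value by its population share:
  Bronze: 0.71 × 62.7 = 44.517
  Silver: 0.07 × 89.8 = 6.286
  Gold: 0.22 × 68.6 = 15.092
Post-stratified estimate = 65.895 → 65.9%.

65.9%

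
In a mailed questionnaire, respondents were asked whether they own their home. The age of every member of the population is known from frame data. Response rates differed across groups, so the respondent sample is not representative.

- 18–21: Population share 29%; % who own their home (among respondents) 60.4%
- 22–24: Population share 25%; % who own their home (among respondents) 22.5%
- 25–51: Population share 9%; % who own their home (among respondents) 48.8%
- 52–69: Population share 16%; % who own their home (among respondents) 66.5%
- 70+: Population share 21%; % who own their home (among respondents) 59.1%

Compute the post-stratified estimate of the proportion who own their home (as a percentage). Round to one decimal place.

50.6%

Reweight to the known age distribution:
  18–21: 0.29 × 60.4 = 17.516
  22–24: 0.25 × 22.5 = 5.625
  25–51: 0.09 × 48.8 = 4.392
  52–69: 0.16 × 66.5 = 10.64
  70+: 0.21 × 59.1 = 12.411
Post-stratified estimate = 50.584 → 50.6%.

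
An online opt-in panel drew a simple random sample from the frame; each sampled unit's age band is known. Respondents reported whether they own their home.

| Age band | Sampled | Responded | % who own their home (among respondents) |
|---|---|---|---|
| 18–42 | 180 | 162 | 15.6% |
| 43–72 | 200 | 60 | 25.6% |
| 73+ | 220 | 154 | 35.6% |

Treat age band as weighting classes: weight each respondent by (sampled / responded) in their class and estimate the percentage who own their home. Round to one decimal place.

Class response rates: 18–42 162/180 = 90%, 43–72 60/200 = 30%, 73+ 154/220 = 70%.
Each respondent's weight = sampled/responded in their class; summing within a class gives n_sampled, so:
  18–42: 180 × 15.6 = 2808
  43–72: 200 × 25.6 = 5120
  73+: 220 × 35.6 = 7832
Adjusted estimate = 15,760 / 600 = 26.2667 → 26.3%.

26.3%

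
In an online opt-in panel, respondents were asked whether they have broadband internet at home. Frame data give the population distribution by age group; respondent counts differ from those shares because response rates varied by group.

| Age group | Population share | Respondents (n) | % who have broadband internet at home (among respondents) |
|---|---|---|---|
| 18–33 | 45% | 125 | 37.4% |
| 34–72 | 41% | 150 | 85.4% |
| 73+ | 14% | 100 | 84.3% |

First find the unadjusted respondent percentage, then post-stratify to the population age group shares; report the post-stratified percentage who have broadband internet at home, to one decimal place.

Unadjusted (pooled respondent) estimate weights by respondent counts:
  (125/375)×37.4 + (150/375)×85.4 + (100/375)×84.3 = 69.1067%
Post-stratified estimate weights by population shares:
  0.45×37.4 + 0.41×85.4 + 0.14×84.3 = 63.646%

63.6%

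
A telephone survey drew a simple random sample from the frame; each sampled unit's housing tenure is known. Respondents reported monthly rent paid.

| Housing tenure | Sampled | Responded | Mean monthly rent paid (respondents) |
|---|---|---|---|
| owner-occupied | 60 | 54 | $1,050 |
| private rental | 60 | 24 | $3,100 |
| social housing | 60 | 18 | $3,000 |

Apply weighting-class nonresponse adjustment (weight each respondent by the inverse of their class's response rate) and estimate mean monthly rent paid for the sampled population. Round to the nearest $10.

Response rates by class: owner-occupied 54/60 = 90%, private rental 24/60 = 40%, social housing 18/60 = 30%.
Weighting each respondent by the inverse class response rate inflates each class back to its sampled size, so the class weight is n_sampled:
  owner-occupied: 60 × 1050 = 63,000
  private rental: 60 × 3100 = 186,000
  social housing: 60 × 3000 = 180,000
Adjusted estimate = 429,000 / 180 = 2383.33 → $2,380.

$2,380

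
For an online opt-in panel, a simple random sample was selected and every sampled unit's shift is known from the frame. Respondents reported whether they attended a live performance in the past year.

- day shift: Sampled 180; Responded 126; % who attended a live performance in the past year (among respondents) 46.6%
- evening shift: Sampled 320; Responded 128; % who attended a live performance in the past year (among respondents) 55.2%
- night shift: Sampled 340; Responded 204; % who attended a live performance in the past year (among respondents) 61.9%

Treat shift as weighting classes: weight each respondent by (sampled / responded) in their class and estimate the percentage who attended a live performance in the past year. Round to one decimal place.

Class response rates: day shift 126/180 = 70%, evening shift 128/320 = 40%, night shift 204/340 = 60%.
Inverse-response-rate weighting restores each class to its sampled count, so class totals weight by n_sampled:
  day shift: 180 × 46.6 = 8388
  evening shift: 320 × 55.2 = 17,664
  night shift: 340 × 61.9 = 21,046
Adjusted estimate = 47,098 / 840 = 56.069 → 56.1%.

56.1%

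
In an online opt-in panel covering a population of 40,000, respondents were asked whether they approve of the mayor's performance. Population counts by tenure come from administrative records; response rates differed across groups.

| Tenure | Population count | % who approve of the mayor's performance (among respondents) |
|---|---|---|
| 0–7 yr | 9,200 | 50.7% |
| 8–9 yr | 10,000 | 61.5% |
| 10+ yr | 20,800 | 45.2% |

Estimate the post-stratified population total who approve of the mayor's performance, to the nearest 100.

Each cell contributes its population count × the respondent rate:
  0–7 yr: 9,200 × 50.7% = 4664.4
  8–9 yr: 10,000 × 61.5% = 6150
  10+ yr: 20,800 × 45.2% = 9401.6
Estimated total = 20,216 → 20,200.

20,200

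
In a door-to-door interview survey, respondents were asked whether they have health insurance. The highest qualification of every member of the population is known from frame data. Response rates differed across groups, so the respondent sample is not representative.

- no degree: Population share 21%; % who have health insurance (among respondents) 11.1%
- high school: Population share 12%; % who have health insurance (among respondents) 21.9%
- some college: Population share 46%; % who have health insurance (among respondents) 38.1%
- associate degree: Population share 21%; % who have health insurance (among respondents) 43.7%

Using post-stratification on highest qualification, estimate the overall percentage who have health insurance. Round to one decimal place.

31.7%

Weight each group's respondent value by its population share:
  no degree: 0.21 × 11.1 = 2.331
  high school: 0.12 × 21.9 = 2.628
  some college: 0.46 × 38.1 = 17.526
  associate degree: 0.21 × 43.7 = 9.177
Post-stratified estimate = 31.662 → 31.7%.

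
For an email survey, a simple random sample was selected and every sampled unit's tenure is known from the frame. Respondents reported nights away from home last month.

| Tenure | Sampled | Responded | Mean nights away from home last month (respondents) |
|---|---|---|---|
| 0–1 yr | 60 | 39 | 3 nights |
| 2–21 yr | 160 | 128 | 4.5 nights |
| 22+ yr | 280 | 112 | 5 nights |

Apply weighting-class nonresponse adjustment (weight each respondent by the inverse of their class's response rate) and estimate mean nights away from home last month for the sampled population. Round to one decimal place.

Response rates by class: 0–1 yr 39/60 = 65%, 2–21 yr 128/160 = 80%, 22+ yr 112/280 = 40%.
With weight = n_sampled/n_responded per class, the weighted class total is n_sampled:
  0–1 yr: 60 × 3 = 180
  2–21 yr: 160 × 4.5 = 720
  22+ yr: 280 × 5 = 1400
Adjusted estimate = 2300 / 500 = 4.6 → 4.6.

4.6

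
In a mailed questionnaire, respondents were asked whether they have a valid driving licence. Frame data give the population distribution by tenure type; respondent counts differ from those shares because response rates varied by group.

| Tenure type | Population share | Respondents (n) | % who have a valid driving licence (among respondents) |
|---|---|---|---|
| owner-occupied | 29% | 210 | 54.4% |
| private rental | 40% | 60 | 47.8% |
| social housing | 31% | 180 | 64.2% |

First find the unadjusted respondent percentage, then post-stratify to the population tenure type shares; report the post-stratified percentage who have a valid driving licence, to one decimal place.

54.8%

Naive respondent-only estimate (weights = respondent counts):
  (210/450)×54.4 + (60/450)×47.8 + (180/450)×64.2 = 57.44%
Reweighting by population tenure type shares:
  0.29×54.4 + 0.4×47.8 + 0.31×64.2 = 54.798%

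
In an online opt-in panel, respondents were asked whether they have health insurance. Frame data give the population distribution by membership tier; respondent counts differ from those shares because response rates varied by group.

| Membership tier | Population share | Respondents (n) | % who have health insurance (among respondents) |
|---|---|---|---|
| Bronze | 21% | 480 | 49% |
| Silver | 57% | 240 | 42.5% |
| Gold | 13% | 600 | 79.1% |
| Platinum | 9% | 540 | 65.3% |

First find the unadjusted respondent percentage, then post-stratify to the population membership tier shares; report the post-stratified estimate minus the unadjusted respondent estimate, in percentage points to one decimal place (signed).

Unadjusted (pooled respondent) estimate weights by respondent counts:
  (480/1860)×49 + (240/1860)×42.5 + (600/1860)×79.1 + (540/1860)×65.3 = 62.6032%
Reweighting by population membership tier shares:
  0.21×49 + 0.57×42.5 + 0.13×79.1 + 0.09×65.3 = 50.675%
Difference = 50.675 − 62.6032 = -11.9282 pp.

-11.9 percentage points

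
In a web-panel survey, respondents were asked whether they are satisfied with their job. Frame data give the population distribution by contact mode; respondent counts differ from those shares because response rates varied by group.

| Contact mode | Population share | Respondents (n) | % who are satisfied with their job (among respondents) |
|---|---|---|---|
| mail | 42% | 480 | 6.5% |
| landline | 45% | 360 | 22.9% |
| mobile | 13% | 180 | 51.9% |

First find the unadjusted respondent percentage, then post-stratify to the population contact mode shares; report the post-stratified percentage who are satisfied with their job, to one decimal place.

19.8%

Naive respondent-only estimate (weights = respondent counts):
  (480/1020)×6.5 + (360/1020)×22.9 + (180/1020)×51.9 = 20.3%
Reweighting by population contact mode shares:
  0.42×6.5 + 0.45×22.9 + 0.13×51.9 = 19.782%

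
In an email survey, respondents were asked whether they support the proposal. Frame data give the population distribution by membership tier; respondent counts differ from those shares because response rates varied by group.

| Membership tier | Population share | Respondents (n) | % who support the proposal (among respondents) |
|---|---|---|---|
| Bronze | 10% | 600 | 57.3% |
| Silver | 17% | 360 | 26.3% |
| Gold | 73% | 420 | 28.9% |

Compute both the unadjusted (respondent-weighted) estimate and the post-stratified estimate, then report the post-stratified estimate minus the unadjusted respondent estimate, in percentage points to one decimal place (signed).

-9.3 percentage points

Naive respondent-only estimate (weights = respondent counts):
  (600/1380)×57.3 + (360/1380)×26.3 + (420/1380)×28.9 = 40.5696%
Post-stratified estimate weights by population shares:
  0.1×57.3 + 0.17×26.3 + 0.73×28.9 = 31.298%
Difference = 31.298 − 40.5696 = -9.2716 pp.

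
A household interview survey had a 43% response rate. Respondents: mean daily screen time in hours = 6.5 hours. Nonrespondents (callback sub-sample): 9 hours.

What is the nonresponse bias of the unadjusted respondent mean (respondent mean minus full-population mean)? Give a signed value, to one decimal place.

Nonresponse fraction = 1 − 0.43 = 0.57.
Bias = (nonresponse fraction) × (respondent mean − nonrespondent mean)
     = 0.57 × (6.5 − 9) = 0.57 × -2.5 = -1.425.

-1.4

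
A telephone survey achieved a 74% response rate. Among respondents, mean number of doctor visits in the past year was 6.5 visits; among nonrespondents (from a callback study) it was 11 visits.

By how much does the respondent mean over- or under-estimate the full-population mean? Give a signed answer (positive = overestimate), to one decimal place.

Nonresponse fraction = 1 − 0.74 = 0.26.
Bias = (nonresponse fraction) × (respondent mean − nonrespondent mean)
     = 0.26 × (6.5 − 11) = 0.26 × -4.5 = -1.17.

-1.2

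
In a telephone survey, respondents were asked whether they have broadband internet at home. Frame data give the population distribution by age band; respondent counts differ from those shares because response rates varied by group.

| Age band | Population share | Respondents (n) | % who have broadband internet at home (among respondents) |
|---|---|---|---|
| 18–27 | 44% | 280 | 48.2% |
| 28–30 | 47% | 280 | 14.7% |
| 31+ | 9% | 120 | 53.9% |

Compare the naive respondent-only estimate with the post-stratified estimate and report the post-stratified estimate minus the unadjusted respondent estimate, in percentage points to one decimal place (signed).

-2.4 percentage points

Unadjusted (pooled respondent) estimate weights by respondent counts:
  (280/680)×48.2 + (280/680)×14.7 + (120/680)×53.9 = 35.4118%
Post-stratifying to population shares instead:
  0.44×48.2 + 0.47×14.7 + 0.09×53.9 = 32.968%
Difference = 32.968 − 35.4118 = -2.4438 pp.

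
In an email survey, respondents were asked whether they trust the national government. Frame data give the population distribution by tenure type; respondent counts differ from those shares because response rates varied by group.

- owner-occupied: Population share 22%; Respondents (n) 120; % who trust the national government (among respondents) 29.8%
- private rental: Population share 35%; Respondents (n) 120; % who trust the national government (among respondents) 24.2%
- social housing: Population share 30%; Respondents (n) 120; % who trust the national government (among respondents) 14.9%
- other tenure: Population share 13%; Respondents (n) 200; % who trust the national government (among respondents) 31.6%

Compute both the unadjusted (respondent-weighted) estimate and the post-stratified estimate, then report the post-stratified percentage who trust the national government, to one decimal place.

Without adjustment, the pooled respondent share is:
  (120/560)×29.8 + (120/560)×24.2 + (120/560)×14.9 + (200/560)×31.6 = 26.05%
Reweighting by population tenure type shares:
  0.22×29.8 + 0.35×24.2 + 0.3×14.9 + 0.13×31.6 = 23.604%

23.6%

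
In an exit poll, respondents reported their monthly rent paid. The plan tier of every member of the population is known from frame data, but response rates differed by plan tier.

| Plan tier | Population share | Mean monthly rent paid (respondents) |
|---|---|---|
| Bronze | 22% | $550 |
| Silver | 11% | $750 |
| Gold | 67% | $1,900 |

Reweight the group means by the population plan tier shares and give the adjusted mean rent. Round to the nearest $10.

$1,480

Each cell contributes population-share × respondent value:
  Bronze: 0.22 × 550 = 121
  Silver: 0.11 × 750 = 82.5
  Gold: 0.67 × 1900 = 1273
Post-stratified estimate = 1476.5 → $1,480.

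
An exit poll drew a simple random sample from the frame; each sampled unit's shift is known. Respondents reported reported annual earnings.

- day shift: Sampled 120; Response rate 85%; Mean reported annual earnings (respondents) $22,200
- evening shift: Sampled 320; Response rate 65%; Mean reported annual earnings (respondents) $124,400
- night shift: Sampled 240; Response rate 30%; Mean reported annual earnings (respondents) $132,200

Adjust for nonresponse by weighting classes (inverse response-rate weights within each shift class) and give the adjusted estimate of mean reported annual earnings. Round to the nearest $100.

$109,100

Each respondent's weight = sampled/responded in their class; summing within a class gives n_sampled, so:
  day shift: 120 × 22,200 = 2,664,000
  evening shift: 320 × 124,400 = 39,808,000
  night shift: 240 × 132,200 = 31,728,000
Adjusted estimate = 74,200,000 / 680 = 109118 → $109,100.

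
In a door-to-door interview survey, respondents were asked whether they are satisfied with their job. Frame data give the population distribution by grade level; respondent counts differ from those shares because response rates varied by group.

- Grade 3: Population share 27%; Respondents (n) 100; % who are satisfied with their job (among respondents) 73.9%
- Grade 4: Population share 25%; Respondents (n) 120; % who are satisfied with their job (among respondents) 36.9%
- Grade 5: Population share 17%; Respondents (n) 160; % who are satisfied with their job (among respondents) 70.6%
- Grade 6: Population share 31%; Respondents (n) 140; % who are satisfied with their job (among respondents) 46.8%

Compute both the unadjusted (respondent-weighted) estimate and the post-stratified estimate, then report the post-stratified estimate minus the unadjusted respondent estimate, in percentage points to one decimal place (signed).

-1.4 percentage points

Without adjustment, the pooled respondent share is:
  (100/520)×73.9 + (120/520)×36.9 + (160/520)×70.6 + (140/520)×46.8 = 57.05%
Reweighting by population grade level shares:
  0.27×73.9 + 0.25×36.9 + 0.17×70.6 + 0.31×46.8 = 55.688%
Difference = 55.688 − 57.05 = -1.362 pp.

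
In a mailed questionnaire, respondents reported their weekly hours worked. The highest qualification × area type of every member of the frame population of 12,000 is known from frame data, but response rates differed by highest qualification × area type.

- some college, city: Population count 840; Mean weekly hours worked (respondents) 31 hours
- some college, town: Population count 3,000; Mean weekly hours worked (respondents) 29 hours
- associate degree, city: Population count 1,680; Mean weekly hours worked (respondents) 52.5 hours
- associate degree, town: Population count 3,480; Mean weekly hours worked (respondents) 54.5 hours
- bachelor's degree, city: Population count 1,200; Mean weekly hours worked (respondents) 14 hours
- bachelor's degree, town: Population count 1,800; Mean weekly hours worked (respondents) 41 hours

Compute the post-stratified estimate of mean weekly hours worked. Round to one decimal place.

Each cell contributes population-share × respondent value:
  some college, city: (840/12,000) × 31 = 2.17
  some college, town: (3,000/12,000) × 29 = 7.25
  associate degree, city: (1,680/12,000) × 52.5 = 7.35
  associate degree, town: (3,480/12,000) × 54.5 = 15.805
  bachelor's degree, city: (1,200/12,000) × 14 = 1.4
  bachelor's degree, town: (1,800/12,000) × 41 = 6.15
Post-stratified estimate = 40.125 → 40.1.

40.1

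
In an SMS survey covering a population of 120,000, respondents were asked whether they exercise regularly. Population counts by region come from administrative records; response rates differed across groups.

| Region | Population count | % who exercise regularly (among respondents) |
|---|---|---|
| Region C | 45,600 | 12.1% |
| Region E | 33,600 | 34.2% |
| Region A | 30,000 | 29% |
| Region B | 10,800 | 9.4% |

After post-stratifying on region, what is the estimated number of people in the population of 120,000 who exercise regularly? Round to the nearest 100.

Each cell contributes its population count × the respondent rate:
  Region C: 45,600 × 12.1% = 5517.6
  Region E: 33,600 × 34.2% = 11491.2
  Region A: 30,000 × 29% = 8700
  Region B: 10,800 × 9.4% = 1015.2
Estimated total = 26,724 → 26,700.

26,700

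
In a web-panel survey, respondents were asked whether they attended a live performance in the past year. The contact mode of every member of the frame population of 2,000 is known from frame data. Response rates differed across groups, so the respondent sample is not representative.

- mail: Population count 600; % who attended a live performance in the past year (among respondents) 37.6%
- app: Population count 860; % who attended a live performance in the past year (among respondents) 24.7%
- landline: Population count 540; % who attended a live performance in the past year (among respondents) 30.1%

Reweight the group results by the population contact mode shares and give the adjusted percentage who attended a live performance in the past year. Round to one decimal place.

30.0%

Each cell contributes population-share × respondent value:
  mail: (600/2,000) × 37.6 = 11.28
  app: (860/2,000) × 24.7 = 10.621
  landline: (540/2,000) × 30.1 = 8.127
Post-stratified estimate = 30.028 → 30.0%.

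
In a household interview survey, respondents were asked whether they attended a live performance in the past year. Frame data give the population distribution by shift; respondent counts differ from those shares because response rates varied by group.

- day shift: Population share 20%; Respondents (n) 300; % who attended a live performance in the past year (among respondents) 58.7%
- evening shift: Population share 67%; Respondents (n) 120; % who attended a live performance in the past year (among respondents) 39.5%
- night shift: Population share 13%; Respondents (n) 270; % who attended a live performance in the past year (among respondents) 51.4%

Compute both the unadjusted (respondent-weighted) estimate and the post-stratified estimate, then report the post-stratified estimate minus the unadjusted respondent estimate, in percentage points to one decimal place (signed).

-7.6 percentage points

Without adjustment, the pooled respondent share is:
  (300/690)×58.7 + (120/690)×39.5 + (270/690)×51.4 = 52.5043%
Post-stratifying to population shares instead:
  0.2×58.7 + 0.67×39.5 + 0.13×51.4 = 44.887%
Difference = 44.887 − 52.5043 = -7.6173 pp.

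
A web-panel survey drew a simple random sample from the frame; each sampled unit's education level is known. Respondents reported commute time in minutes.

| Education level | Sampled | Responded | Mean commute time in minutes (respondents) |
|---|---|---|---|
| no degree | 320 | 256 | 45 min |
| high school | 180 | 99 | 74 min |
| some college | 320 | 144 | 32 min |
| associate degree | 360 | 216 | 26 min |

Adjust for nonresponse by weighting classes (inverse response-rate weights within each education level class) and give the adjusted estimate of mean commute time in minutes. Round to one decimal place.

Response rates by class: no degree 256/320 = 80%, high school 99/180 = 55%, some college 144/320 = 45%, associate degree 216/360 = 60%.
Weighting each respondent by the inverse class response rate inflates each class back to its sampled size, so the class weight is n_sampled:
  no degree: 320 × 45 = 14,400
  high school: 180 × 74 = 13,320
  some college: 320 × 32 = 10,240
  associate degree: 360 × 26 = 9360
Adjusted estimate = 47,320 / 1,180 = 40.1017 → 40.1.

40.1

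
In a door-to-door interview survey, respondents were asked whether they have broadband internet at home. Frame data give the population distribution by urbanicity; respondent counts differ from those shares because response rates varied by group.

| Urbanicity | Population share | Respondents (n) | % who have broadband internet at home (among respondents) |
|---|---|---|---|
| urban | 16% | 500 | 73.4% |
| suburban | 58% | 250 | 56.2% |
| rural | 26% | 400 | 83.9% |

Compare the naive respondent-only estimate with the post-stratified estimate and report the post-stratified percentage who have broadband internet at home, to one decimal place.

Naive respondent-only estimate (weights = respondent counts):
  (500/1150)×73.4 + (250/1150)×56.2 + (400/1150)×83.9 = 73.313%
Post-stratified estimate weights by population shares:
  0.16×73.4 + 0.58×56.2 + 0.26×83.9 = 66.154%

66.2%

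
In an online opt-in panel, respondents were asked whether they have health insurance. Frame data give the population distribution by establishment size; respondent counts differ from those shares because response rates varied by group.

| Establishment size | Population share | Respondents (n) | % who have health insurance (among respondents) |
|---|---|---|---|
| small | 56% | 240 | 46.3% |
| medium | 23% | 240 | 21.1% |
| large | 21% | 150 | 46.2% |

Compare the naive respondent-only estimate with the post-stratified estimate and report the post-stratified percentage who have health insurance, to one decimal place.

40.5%

Naive respondent-only estimate (weights = respondent counts):
  (240/630)×46.3 + (240/630)×21.1 + (150/630)×46.2 = 36.6762%
Reweighting by population establishment size shares:
  0.56×46.3 + 0.23×21.1 + 0.21×46.2 = 40.483%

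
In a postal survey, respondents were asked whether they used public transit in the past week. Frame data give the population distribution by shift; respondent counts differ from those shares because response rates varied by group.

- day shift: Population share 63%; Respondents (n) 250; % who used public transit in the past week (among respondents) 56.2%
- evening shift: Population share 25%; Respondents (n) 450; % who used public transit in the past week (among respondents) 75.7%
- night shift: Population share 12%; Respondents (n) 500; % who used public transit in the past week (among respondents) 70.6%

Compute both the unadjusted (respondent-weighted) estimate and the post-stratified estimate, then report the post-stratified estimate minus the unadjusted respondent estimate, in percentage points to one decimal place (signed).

Without adjustment, the pooled respondent share is:
  (250/1200)×56.2 + (450/1200)×75.7 + (500/1200)×70.6 = 69.5125%
Post-stratified estimate weights by population shares:
  0.63×56.2 + 0.25×75.7 + 0.12×70.6 = 62.803%
Difference = 62.803 − 69.5125 = -6.7095 pp.

-6.7 percentage points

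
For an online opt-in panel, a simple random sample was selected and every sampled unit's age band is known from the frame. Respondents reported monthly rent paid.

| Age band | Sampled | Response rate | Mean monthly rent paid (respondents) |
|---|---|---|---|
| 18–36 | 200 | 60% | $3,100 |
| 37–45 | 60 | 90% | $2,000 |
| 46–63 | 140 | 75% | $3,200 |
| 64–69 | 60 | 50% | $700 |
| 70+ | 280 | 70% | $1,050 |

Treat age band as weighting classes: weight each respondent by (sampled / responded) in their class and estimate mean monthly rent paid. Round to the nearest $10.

Weighting each respondent by the inverse class response rate inflates each class back to its sampled size, so the class weight is n_sampled:
  18–36: 200 × 3100 = 620,000
  37–45: 60 × 2000 = 120,000
  46–63: 140 × 3200 = 448,000
  64–69: 60 × 700 = 42,000
  70+: 280 × 1050 = 294,000
Adjusted estimate = 1,524,000 / 740 = 2059.46 → $2,060.

$2,060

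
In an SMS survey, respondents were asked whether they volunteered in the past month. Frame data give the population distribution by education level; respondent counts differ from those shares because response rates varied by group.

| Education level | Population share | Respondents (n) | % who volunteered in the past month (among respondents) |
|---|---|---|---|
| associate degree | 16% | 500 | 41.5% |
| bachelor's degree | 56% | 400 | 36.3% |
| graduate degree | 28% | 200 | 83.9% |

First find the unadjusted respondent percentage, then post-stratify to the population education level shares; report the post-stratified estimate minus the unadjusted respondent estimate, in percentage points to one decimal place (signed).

Without adjustment, the pooled respondent share is:
  (500/1100)×41.5 + (400/1100)×36.3 + (200/1100)×83.9 = 47.3182%
Post-stratifying to population shares instead:
  0.16×41.5 + 0.56×36.3 + 0.28×83.9 = 50.46%
Difference = 50.46 − 47.3182 = 3.1418 pp.

+3.1 percentage points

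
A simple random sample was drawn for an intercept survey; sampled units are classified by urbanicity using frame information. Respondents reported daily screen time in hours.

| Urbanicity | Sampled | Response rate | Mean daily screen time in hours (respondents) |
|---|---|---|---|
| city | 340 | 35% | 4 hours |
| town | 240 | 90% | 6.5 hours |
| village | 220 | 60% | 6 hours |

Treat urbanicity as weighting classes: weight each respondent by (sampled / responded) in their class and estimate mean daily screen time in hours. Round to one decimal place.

5.3

With weight = n_sampled/n_responded per class, the weighted class total is n_sampled:
  city: 340 × 4 = 1360
  town: 240 × 6.5 = 1560
  village: 220 × 6 = 1320
Adjusted estimate = 4240 / 800 = 5.3 → 5.3.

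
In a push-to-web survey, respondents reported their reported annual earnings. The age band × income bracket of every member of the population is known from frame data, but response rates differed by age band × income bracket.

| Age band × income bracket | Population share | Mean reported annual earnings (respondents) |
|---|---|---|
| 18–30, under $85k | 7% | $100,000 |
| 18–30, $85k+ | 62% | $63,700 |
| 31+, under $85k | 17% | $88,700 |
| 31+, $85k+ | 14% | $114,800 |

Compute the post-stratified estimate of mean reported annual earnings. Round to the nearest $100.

Each cell contributes population-share × respondent value:
  18–30, under $85k: 0.07 × 100,000 = 7000
  18–30, $85k+: 0.62 × 63,700 = 39,494
  31+, under $85k: 0.17 × 88,700 = 15,079
  31+, $85k+: 0.14 × 114,800 = 16,072
Post-stratified estimate = 77,645 → $77,600.

$77,600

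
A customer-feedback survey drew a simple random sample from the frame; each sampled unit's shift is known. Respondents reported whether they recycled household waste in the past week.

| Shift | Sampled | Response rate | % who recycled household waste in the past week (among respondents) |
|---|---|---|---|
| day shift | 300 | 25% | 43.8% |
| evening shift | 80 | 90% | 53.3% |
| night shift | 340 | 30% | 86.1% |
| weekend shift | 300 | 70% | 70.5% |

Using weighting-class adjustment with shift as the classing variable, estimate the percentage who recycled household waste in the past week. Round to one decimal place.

66.5%

Each respondent's weight = sampled/responded in their class; summing within a class gives n_sampled, so:
  day shift: 300 × 43.8 = 13,140
  evening shift: 80 × 53.3 = 4264
  night shift: 340 × 86.1 = 29274
  weekend shift: 300 × 70.5 = 21,150
Adjusted estimate = 67,828 / 1,020 = 66.498 → 66.5%.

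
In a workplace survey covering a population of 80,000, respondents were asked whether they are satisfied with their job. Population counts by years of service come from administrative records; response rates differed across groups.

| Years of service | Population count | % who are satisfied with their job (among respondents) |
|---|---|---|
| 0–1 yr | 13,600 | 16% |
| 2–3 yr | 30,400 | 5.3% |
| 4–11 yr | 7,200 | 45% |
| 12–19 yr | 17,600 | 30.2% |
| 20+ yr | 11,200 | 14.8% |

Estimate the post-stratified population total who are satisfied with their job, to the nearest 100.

Apply each group's respondent rate to its population count:
  0–1 yr: 13,600 × 16% = 2176
  2–3 yr: 30,400 × 5.3% = 1611.2
  4–11 yr: 7,200 × 45% = 3240
  12–19 yr: 17,600 × 30.2% = 5315.2
  20+ yr: 11,200 × 14.8% = 1657.6
Estimated total = 14,000 → 14,000.

14,000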